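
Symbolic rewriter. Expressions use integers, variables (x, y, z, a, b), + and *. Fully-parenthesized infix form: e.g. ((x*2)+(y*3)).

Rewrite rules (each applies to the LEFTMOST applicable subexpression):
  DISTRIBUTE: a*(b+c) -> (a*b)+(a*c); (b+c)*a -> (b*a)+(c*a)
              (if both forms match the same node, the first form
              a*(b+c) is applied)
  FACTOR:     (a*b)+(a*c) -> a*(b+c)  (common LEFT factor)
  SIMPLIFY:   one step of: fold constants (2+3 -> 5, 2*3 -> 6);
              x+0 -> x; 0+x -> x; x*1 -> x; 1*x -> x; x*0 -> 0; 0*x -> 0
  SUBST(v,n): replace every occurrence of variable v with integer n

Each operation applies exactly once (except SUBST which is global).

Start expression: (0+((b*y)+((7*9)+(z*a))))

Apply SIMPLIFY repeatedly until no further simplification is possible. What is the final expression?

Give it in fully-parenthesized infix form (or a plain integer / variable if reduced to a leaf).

Answer: ((b*y)+(63+(z*a)))

Derivation:
Start: (0+((b*y)+((7*9)+(z*a))))
Step 1: at root: (0+((b*y)+((7*9)+(z*a)))) -> ((b*y)+((7*9)+(z*a))); overall: (0+((b*y)+((7*9)+(z*a)))) -> ((b*y)+((7*9)+(z*a)))
Step 2: at RL: (7*9) -> 63; overall: ((b*y)+((7*9)+(z*a))) -> ((b*y)+(63+(z*a)))
Fixed point: ((b*y)+(63+(z*a)))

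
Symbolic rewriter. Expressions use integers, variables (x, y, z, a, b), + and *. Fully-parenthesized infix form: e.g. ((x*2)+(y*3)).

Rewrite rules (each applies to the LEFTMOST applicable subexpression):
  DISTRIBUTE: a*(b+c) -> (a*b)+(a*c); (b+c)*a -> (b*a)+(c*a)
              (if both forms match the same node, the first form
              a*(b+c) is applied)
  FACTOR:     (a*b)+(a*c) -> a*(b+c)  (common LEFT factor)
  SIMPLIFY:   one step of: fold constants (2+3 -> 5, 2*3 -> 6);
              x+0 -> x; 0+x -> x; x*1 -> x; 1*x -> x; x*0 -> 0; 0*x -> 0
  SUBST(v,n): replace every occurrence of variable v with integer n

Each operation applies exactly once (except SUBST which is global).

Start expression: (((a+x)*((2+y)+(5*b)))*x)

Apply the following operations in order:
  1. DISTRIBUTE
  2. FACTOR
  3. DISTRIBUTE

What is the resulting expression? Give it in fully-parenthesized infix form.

Start: (((a+x)*((2+y)+(5*b)))*x)
Apply DISTRIBUTE at L (target: ((a+x)*((2+y)+(5*b)))): (((a+x)*((2+y)+(5*b)))*x) -> ((((a+x)*(2+y))+((a+x)*(5*b)))*x)
Apply FACTOR at L (target: (((a+x)*(2+y))+((a+x)*(5*b)))): ((((a+x)*(2+y))+((a+x)*(5*b)))*x) -> (((a+x)*((2+y)+(5*b)))*x)
Apply DISTRIBUTE at L (target: ((a+x)*((2+y)+(5*b)))): (((a+x)*((2+y)+(5*b)))*x) -> ((((a+x)*(2+y))+((a+x)*(5*b)))*x)

Answer: ((((a+x)*(2+y))+((a+x)*(5*b)))*x)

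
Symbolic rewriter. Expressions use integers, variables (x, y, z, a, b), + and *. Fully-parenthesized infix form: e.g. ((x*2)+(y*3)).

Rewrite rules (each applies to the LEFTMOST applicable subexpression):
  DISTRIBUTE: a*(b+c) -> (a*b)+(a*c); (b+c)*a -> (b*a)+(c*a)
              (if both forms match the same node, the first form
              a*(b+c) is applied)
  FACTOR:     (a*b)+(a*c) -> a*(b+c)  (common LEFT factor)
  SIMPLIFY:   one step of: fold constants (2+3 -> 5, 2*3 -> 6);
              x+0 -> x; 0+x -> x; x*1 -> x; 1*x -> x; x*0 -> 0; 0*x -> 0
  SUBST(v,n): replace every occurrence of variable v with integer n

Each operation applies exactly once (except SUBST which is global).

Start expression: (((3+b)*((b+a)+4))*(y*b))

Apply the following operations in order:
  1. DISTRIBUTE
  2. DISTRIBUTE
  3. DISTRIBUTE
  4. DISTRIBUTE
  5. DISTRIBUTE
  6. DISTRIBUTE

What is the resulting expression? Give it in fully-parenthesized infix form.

Start: (((3+b)*((b+a)+4))*(y*b))
Apply DISTRIBUTE at L (target: ((3+b)*((b+a)+4))): (((3+b)*((b+a)+4))*(y*b)) -> ((((3+b)*(b+a))+((3+b)*4))*(y*b))
Apply DISTRIBUTE at root (target: ((((3+b)*(b+a))+((3+b)*4))*(y*b))): ((((3+b)*(b+a))+((3+b)*4))*(y*b)) -> ((((3+b)*(b+a))*(y*b))+(((3+b)*4)*(y*b)))
Apply DISTRIBUTE at LL (target: ((3+b)*(b+a))): ((((3+b)*(b+a))*(y*b))+(((3+b)*4)*(y*b))) -> (((((3+b)*b)+((3+b)*a))*(y*b))+(((3+b)*4)*(y*b)))
Apply DISTRIBUTE at L (target: ((((3+b)*b)+((3+b)*a))*(y*b))): (((((3+b)*b)+((3+b)*a))*(y*b))+(((3+b)*4)*(y*b))) -> (((((3+b)*b)*(y*b))+(((3+b)*a)*(y*b)))+(((3+b)*4)*(y*b)))
Apply DISTRIBUTE at LLL (target: ((3+b)*b)): (((((3+b)*b)*(y*b))+(((3+b)*a)*(y*b)))+(((3+b)*4)*(y*b))) -> (((((3*b)+(b*b))*(y*b))+(((3+b)*a)*(y*b)))+(((3+b)*4)*(y*b)))
Apply DISTRIBUTE at LL (target: (((3*b)+(b*b))*(y*b))): (((((3*b)+(b*b))*(y*b))+(((3+b)*a)*(y*b)))+(((3+b)*4)*(y*b))) -> (((((3*b)*(y*b))+((b*b)*(y*b)))+(((3+b)*a)*(y*b)))+(((3+b)*4)*(y*b)))

Answer: (((((3*b)*(y*b))+((b*b)*(y*b)))+(((3+b)*a)*(y*b)))+(((3+b)*4)*(y*b)))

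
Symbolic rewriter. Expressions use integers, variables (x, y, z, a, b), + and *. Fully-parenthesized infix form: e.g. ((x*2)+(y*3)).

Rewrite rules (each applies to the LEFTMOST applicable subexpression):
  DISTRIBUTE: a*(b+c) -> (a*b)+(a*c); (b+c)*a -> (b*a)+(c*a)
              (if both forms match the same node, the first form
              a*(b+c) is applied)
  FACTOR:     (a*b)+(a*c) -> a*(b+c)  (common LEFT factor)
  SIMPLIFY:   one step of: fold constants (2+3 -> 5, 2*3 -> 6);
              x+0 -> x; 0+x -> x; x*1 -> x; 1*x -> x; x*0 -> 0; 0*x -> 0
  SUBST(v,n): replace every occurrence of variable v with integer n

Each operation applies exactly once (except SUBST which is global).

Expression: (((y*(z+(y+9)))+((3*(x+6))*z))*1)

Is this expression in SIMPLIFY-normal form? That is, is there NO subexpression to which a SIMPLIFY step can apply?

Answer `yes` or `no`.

Answer: no

Derivation:
Expression: (((y*(z+(y+9)))+((3*(x+6))*z))*1)
Scanning for simplifiable subexpressions (pre-order)...
  at root: (((y*(z+(y+9)))+((3*(x+6))*z))*1) (SIMPLIFIABLE)
  at L: ((y*(z+(y+9)))+((3*(x+6))*z)) (not simplifiable)
  at LL: (y*(z+(y+9))) (not simplifiable)
  at LLR: (z+(y+9)) (not simplifiable)
  at LLRR: (y+9) (not simplifiable)
  at LR: ((3*(x+6))*z) (not simplifiable)
  at LRL: (3*(x+6)) (not simplifiable)
  at LRLR: (x+6) (not simplifiable)
Found simplifiable subexpr at path root: (((y*(z+(y+9)))+((3*(x+6))*z))*1)
One SIMPLIFY step would give: ((y*(z+(y+9)))+((3*(x+6))*z))
-> NOT in normal form.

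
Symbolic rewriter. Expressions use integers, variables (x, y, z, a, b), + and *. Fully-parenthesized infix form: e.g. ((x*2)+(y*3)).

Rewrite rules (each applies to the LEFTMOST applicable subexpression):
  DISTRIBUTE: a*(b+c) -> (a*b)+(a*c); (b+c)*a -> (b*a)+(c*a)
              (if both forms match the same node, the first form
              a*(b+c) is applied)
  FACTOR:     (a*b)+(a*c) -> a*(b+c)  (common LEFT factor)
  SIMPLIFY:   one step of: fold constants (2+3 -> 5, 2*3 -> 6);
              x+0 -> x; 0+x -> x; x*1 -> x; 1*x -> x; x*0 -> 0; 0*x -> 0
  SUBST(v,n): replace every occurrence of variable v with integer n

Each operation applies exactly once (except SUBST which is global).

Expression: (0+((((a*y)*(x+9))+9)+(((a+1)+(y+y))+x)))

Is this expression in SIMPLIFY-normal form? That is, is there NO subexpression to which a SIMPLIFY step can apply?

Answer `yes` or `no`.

Answer: no

Derivation:
Expression: (0+((((a*y)*(x+9))+9)+(((a+1)+(y+y))+x)))
Scanning for simplifiable subexpressions (pre-order)...
  at root: (0+((((a*y)*(x+9))+9)+(((a+1)+(y+y))+x))) (SIMPLIFIABLE)
  at R: ((((a*y)*(x+9))+9)+(((a+1)+(y+y))+x)) (not simplifiable)
  at RL: (((a*y)*(x+9))+9) (not simplifiable)
  at RLL: ((a*y)*(x+9)) (not simplifiable)
  at RLLL: (a*y) (not simplifiable)
  at RLLR: (x+9) (not simplifiable)
  at RR: (((a+1)+(y+y))+x) (not simplifiable)
  at RRL: ((a+1)+(y+y)) (not simplifiable)
  at RRLL: (a+1) (not simplifiable)
  at RRLR: (y+y) (not simplifiable)
Found simplifiable subexpr at path root: (0+((((a*y)*(x+9))+9)+(((a+1)+(y+y))+x)))
One SIMPLIFY step would give: ((((a*y)*(x+9))+9)+(((a+1)+(y+y))+x))
-> NOT in normal form.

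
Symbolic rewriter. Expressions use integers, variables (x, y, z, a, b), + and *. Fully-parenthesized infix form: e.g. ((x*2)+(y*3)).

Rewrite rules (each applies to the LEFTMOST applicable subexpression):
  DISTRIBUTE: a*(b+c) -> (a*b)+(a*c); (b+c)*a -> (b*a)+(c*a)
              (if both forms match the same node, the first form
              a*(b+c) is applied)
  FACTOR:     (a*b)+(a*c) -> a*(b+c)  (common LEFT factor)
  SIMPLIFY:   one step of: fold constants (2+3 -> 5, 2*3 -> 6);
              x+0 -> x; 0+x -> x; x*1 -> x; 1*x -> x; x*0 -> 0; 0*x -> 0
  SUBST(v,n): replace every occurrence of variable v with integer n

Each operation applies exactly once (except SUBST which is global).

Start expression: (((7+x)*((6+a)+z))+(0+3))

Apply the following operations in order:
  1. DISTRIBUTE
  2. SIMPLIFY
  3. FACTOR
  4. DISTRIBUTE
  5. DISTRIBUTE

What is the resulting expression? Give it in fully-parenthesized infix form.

Start: (((7+x)*((6+a)+z))+(0+3))
Apply DISTRIBUTE at L (target: ((7+x)*((6+a)+z))): (((7+x)*((6+a)+z))+(0+3)) -> ((((7+x)*(6+a))+((7+x)*z))+(0+3))
Apply SIMPLIFY at R (target: (0+3)): ((((7+x)*(6+a))+((7+x)*z))+(0+3)) -> ((((7+x)*(6+a))+((7+x)*z))+3)
Apply FACTOR at L (target: (((7+x)*(6+a))+((7+x)*z))): ((((7+x)*(6+a))+((7+x)*z))+3) -> (((7+x)*((6+a)+z))+3)
Apply DISTRIBUTE at L (target: ((7+x)*((6+a)+z))): (((7+x)*((6+a)+z))+3) -> ((((7+x)*(6+a))+((7+x)*z))+3)
Apply DISTRIBUTE at LL (target: ((7+x)*(6+a))): ((((7+x)*(6+a))+((7+x)*z))+3) -> (((((7+x)*6)+((7+x)*a))+((7+x)*z))+3)

Answer: (((((7+x)*6)+((7+x)*a))+((7+x)*z))+3)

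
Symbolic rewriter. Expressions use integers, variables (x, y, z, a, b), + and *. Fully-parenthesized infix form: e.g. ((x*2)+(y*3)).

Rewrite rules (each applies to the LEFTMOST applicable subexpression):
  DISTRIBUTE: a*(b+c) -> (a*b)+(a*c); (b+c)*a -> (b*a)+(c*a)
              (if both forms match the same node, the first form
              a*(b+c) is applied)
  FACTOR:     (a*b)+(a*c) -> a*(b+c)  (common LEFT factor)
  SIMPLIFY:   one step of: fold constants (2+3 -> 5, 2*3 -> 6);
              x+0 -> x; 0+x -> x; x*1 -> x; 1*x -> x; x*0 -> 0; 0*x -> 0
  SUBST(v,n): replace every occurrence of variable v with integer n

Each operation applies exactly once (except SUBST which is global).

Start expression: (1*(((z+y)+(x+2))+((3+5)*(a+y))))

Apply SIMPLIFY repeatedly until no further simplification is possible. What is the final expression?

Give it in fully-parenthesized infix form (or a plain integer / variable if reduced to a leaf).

Answer: (((z+y)+(x+2))+(8*(a+y)))

Derivation:
Start: (1*(((z+y)+(x+2))+((3+5)*(a+y))))
Step 1: at root: (1*(((z+y)+(x+2))+((3+5)*(a+y)))) -> (((z+y)+(x+2))+((3+5)*(a+y))); overall: (1*(((z+y)+(x+2))+((3+5)*(a+y)))) -> (((z+y)+(x+2))+((3+5)*(a+y)))
Step 2: at RL: (3+5) -> 8; overall: (((z+y)+(x+2))+((3+5)*(a+y))) -> (((z+y)+(x+2))+(8*(a+y)))
Fixed point: (((z+y)+(x+2))+(8*(a+y)))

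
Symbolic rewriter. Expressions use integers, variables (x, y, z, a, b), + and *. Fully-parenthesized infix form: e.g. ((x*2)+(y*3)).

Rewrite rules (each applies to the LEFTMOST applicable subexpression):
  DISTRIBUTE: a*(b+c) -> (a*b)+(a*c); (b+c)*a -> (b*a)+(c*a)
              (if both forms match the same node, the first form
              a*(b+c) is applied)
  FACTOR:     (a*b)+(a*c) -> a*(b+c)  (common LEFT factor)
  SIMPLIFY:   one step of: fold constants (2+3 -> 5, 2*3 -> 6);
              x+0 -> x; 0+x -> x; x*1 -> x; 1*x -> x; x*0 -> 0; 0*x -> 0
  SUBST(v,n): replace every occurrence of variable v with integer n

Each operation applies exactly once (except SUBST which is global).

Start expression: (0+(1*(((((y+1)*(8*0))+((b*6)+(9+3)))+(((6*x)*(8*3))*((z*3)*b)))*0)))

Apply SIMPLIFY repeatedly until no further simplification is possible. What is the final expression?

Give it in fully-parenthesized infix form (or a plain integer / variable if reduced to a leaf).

Answer: 0

Derivation:
Start: (0+(1*(((((y+1)*(8*0))+((b*6)+(9+3)))+(((6*x)*(8*3))*((z*3)*b)))*0)))
Step 1: at root: (0+(1*(((((y+1)*(8*0))+((b*6)+(9+3)))+(((6*x)*(8*3))*((z*3)*b)))*0))) -> (1*(((((y+1)*(8*0))+((b*6)+(9+3)))+(((6*x)*(8*3))*((z*3)*b)))*0)); overall: (0+(1*(((((y+1)*(8*0))+((b*6)+(9+3)))+(((6*x)*(8*3))*((z*3)*b)))*0))) -> (1*(((((y+1)*(8*0))+((b*6)+(9+3)))+(((6*x)*(8*3))*((z*3)*b)))*0))
Step 2: at root: (1*(((((y+1)*(8*0))+((b*6)+(9+3)))+(((6*x)*(8*3))*((z*3)*b)))*0)) -> (((((y+1)*(8*0))+((b*6)+(9+3)))+(((6*x)*(8*3))*((z*3)*b)))*0); overall: (1*(((((y+1)*(8*0))+((b*6)+(9+3)))+(((6*x)*(8*3))*((z*3)*b)))*0)) -> (((((y+1)*(8*0))+((b*6)+(9+3)))+(((6*x)*(8*3))*((z*3)*b)))*0)
Step 3: at root: (((((y+1)*(8*0))+((b*6)+(9+3)))+(((6*x)*(8*3))*((z*3)*b)))*0) -> 0; overall: (((((y+1)*(8*0))+((b*6)+(9+3)))+(((6*x)*(8*3))*((z*3)*b)))*0) -> 0
Fixed point: 0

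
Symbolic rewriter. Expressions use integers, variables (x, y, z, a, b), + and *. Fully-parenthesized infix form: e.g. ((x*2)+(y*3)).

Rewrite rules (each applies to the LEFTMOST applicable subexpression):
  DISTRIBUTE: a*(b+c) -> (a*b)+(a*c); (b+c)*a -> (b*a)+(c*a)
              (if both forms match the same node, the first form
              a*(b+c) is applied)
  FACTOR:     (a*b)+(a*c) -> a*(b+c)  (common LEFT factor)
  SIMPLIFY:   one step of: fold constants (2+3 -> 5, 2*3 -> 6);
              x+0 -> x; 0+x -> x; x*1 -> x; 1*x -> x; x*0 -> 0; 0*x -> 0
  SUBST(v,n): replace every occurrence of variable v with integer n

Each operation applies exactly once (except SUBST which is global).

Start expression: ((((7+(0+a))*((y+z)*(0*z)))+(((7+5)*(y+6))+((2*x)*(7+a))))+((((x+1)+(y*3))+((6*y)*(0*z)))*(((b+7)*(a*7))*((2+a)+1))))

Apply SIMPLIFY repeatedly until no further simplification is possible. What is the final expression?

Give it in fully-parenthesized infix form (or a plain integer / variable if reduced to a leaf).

Start: ((((7+(0+a))*((y+z)*(0*z)))+(((7+5)*(y+6))+((2*x)*(7+a))))+((((x+1)+(y*3))+((6*y)*(0*z)))*(((b+7)*(a*7))*((2+a)+1))))
Step 1: at LLLR: (0+a) -> a; overall: ((((7+(0+a))*((y+z)*(0*z)))+(((7+5)*(y+6))+((2*x)*(7+a))))+((((x+1)+(y*3))+((6*y)*(0*z)))*(((b+7)*(a*7))*((2+a)+1)))) -> ((((7+a)*((y+z)*(0*z)))+(((7+5)*(y+6))+((2*x)*(7+a))))+((((x+1)+(y*3))+((6*y)*(0*z)))*(((b+7)*(a*7))*((2+a)+1))))
Step 2: at LLRR: (0*z) -> 0; overall: ((((7+a)*((y+z)*(0*z)))+(((7+5)*(y+6))+((2*x)*(7+a))))+((((x+1)+(y*3))+((6*y)*(0*z)))*(((b+7)*(a*7))*((2+a)+1)))) -> ((((7+a)*((y+z)*0))+(((7+5)*(y+6))+((2*x)*(7+a))))+((((x+1)+(y*3))+((6*y)*(0*z)))*(((b+7)*(a*7))*((2+a)+1))))
Step 3: at LLR: ((y+z)*0) -> 0; overall: ((((7+a)*((y+z)*0))+(((7+5)*(y+6))+((2*x)*(7+a))))+((((x+1)+(y*3))+((6*y)*(0*z)))*(((b+7)*(a*7))*((2+a)+1)))) -> ((((7+a)*0)+(((7+5)*(y+6))+((2*x)*(7+a))))+((((x+1)+(y*3))+((6*y)*(0*z)))*(((b+7)*(a*7))*((2+a)+1))))
Step 4: at LL: ((7+a)*0) -> 0; overall: ((((7+a)*0)+(((7+5)*(y+6))+((2*x)*(7+a))))+((((x+1)+(y*3))+((6*y)*(0*z)))*(((b+7)*(a*7))*((2+a)+1)))) -> ((0+(((7+5)*(y+6))+((2*x)*(7+a))))+((((x+1)+(y*3))+((6*y)*(0*z)))*(((b+7)*(a*7))*((2+a)+1))))
Step 5: at L: (0+(((7+5)*(y+6))+((2*x)*(7+a)))) -> (((7+5)*(y+6))+((2*x)*(7+a))); overall: ((0+(((7+5)*(y+6))+((2*x)*(7+a))))+((((x+1)+(y*3))+((6*y)*(0*z)))*(((b+7)*(a*7))*((2+a)+1)))) -> ((((7+5)*(y+6))+((2*x)*(7+a)))+((((x+1)+(y*3))+((6*y)*(0*z)))*(((b+7)*(a*7))*((2+a)+1))))
Step 6: at LLL: (7+5) -> 12; overall: ((((7+5)*(y+6))+((2*x)*(7+a)))+((((x+1)+(y*3))+((6*y)*(0*z)))*(((b+7)*(a*7))*((2+a)+1)))) -> (((12*(y+6))+((2*x)*(7+a)))+((((x+1)+(y*3))+((6*y)*(0*z)))*(((b+7)*(a*7))*((2+a)+1))))
Step 7: at RLRR: (0*z) -> 0; overall: (((12*(y+6))+((2*x)*(7+a)))+((((x+1)+(y*3))+((6*y)*(0*z)))*(((b+7)*(a*7))*((2+a)+1)))) -> (((12*(y+6))+((2*x)*(7+a)))+((((x+1)+(y*3))+((6*y)*0))*(((b+7)*(a*7))*((2+a)+1))))
Step 8: at RLR: ((6*y)*0) -> 0; overall: (((12*(y+6))+((2*x)*(7+a)))+((((x+1)+(y*3))+((6*y)*0))*(((b+7)*(a*7))*((2+a)+1)))) -> (((12*(y+6))+((2*x)*(7+a)))+((((x+1)+(y*3))+0)*(((b+7)*(a*7))*((2+a)+1))))
Step 9: at RL: (((x+1)+(y*3))+0) -> ((x+1)+(y*3)); overall: (((12*(y+6))+((2*x)*(7+a)))+((((x+1)+(y*3))+0)*(((b+7)*(a*7))*((2+a)+1)))) -> (((12*(y+6))+((2*x)*(7+a)))+(((x+1)+(y*3))*(((b+7)*(a*7))*((2+a)+1))))
Fixed point: (((12*(y+6))+((2*x)*(7+a)))+(((x+1)+(y*3))*(((b+7)*(a*7))*((2+a)+1))))

Answer: (((12*(y+6))+((2*x)*(7+a)))+(((x+1)+(y*3))*(((b+7)*(a*7))*((2+a)+1))))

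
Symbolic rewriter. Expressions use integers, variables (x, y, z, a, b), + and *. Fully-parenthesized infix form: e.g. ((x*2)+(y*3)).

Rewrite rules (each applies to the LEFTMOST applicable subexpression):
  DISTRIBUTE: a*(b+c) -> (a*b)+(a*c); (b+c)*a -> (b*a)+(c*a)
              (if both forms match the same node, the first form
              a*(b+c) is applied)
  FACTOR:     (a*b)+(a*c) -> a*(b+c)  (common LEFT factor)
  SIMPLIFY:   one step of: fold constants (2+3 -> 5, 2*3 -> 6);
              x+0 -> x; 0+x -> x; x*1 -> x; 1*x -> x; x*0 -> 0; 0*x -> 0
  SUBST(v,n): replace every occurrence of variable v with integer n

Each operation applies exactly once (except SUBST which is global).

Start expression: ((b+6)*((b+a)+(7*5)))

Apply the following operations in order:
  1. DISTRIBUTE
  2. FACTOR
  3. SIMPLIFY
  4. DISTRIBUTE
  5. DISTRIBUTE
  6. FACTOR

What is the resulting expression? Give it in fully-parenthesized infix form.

Answer: (((b+6)*(b+a))+((b+6)*35))

Derivation:
Start: ((b+6)*((b+a)+(7*5)))
Apply DISTRIBUTE at root (target: ((b+6)*((b+a)+(7*5)))): ((b+6)*((b+a)+(7*5))) -> (((b+6)*(b+a))+((b+6)*(7*5)))
Apply FACTOR at root (target: (((b+6)*(b+a))+((b+6)*(7*5)))): (((b+6)*(b+a))+((b+6)*(7*5))) -> ((b+6)*((b+a)+(7*5)))
Apply SIMPLIFY at RR (target: (7*5)): ((b+6)*((b+a)+(7*5))) -> ((b+6)*((b+a)+35))
Apply DISTRIBUTE at root (target: ((b+6)*((b+a)+35))): ((b+6)*((b+a)+35)) -> (((b+6)*(b+a))+((b+6)*35))
Apply DISTRIBUTE at L (target: ((b+6)*(b+a))): (((b+6)*(b+a))+((b+6)*35)) -> ((((b+6)*b)+((b+6)*a))+((b+6)*35))
Apply FACTOR at L (target: (((b+6)*b)+((b+6)*a))): ((((b+6)*b)+((b+6)*a))+((b+6)*35)) -> (((b+6)*(b+a))+((b+6)*35))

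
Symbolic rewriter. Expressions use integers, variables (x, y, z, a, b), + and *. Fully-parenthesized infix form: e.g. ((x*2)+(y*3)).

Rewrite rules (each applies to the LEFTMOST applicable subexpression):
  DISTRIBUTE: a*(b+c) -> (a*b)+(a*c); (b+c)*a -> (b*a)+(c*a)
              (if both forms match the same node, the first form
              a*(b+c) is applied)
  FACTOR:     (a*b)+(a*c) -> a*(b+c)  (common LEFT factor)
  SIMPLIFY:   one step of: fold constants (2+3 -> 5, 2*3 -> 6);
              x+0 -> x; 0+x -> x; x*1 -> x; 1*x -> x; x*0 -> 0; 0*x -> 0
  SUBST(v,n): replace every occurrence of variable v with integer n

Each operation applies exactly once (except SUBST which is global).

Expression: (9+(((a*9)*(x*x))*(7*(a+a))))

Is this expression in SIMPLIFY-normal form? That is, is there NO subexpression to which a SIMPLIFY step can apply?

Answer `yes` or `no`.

Expression: (9+(((a*9)*(x*x))*(7*(a+a))))
Scanning for simplifiable subexpressions (pre-order)...
  at root: (9+(((a*9)*(x*x))*(7*(a+a)))) (not simplifiable)
  at R: (((a*9)*(x*x))*(7*(a+a))) (not simplifiable)
  at RL: ((a*9)*(x*x)) (not simplifiable)
  at RLL: (a*9) (not simplifiable)
  at RLR: (x*x) (not simplifiable)
  at RR: (7*(a+a)) (not simplifiable)
  at RRR: (a+a) (not simplifiable)
Result: no simplifiable subexpression found -> normal form.

Answer: yes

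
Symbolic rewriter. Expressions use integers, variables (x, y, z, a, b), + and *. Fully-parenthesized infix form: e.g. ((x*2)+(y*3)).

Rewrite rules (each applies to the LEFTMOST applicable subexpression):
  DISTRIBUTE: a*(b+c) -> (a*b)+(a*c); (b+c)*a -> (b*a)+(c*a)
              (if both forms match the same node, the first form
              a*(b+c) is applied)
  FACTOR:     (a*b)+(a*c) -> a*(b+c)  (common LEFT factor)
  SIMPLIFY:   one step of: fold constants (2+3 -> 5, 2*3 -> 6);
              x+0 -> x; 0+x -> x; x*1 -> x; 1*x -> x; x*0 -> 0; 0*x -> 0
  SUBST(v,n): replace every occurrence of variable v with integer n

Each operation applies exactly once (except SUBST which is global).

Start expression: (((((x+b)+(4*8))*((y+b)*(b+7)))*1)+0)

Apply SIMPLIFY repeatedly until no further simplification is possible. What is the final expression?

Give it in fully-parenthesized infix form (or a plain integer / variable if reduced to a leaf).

Start: (((((x+b)+(4*8))*((y+b)*(b+7)))*1)+0)
Step 1: at root: (((((x+b)+(4*8))*((y+b)*(b+7)))*1)+0) -> ((((x+b)+(4*8))*((y+b)*(b+7)))*1); overall: (((((x+b)+(4*8))*((y+b)*(b+7)))*1)+0) -> ((((x+b)+(4*8))*((y+b)*(b+7)))*1)
Step 2: at root: ((((x+b)+(4*8))*((y+b)*(b+7)))*1) -> (((x+b)+(4*8))*((y+b)*(b+7))); overall: ((((x+b)+(4*8))*((y+b)*(b+7)))*1) -> (((x+b)+(4*8))*((y+b)*(b+7)))
Step 3: at LR: (4*8) -> 32; overall: (((x+b)+(4*8))*((y+b)*(b+7))) -> (((x+b)+32)*((y+b)*(b+7)))
Fixed point: (((x+b)+32)*((y+b)*(b+7)))

Answer: (((x+b)+32)*((y+b)*(b+7)))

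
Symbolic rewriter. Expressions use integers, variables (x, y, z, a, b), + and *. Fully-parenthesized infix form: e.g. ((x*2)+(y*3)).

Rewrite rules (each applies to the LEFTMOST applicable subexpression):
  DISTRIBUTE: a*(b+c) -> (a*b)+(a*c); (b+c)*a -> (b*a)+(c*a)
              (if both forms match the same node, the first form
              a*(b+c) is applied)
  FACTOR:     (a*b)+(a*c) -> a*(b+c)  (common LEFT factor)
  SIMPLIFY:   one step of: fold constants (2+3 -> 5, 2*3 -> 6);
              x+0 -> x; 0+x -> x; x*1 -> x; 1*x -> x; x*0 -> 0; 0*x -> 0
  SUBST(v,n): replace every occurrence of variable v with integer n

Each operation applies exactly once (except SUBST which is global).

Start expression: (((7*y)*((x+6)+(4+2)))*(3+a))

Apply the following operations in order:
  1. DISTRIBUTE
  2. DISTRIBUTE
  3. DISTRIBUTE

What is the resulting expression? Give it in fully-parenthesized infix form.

Answer: (((((7*y)*(x+6))*3)+(((7*y)*(4+2))*3))+(((7*y)*((x+6)+(4+2)))*a))

Derivation:
Start: (((7*y)*((x+6)+(4+2)))*(3+a))
Apply DISTRIBUTE at root (target: (((7*y)*((x+6)+(4+2)))*(3+a))): (((7*y)*((x+6)+(4+2)))*(3+a)) -> ((((7*y)*((x+6)+(4+2)))*3)+(((7*y)*((x+6)+(4+2)))*a))
Apply DISTRIBUTE at LL (target: ((7*y)*((x+6)+(4+2)))): ((((7*y)*((x+6)+(4+2)))*3)+(((7*y)*((x+6)+(4+2)))*a)) -> (((((7*y)*(x+6))+((7*y)*(4+2)))*3)+(((7*y)*((x+6)+(4+2)))*a))
Apply DISTRIBUTE at L (target: ((((7*y)*(x+6))+((7*y)*(4+2)))*3)): (((((7*y)*(x+6))+((7*y)*(4+2)))*3)+(((7*y)*((x+6)+(4+2)))*a)) -> (((((7*y)*(x+6))*3)+(((7*y)*(4+2))*3))+(((7*y)*((x+6)+(4+2)))*a))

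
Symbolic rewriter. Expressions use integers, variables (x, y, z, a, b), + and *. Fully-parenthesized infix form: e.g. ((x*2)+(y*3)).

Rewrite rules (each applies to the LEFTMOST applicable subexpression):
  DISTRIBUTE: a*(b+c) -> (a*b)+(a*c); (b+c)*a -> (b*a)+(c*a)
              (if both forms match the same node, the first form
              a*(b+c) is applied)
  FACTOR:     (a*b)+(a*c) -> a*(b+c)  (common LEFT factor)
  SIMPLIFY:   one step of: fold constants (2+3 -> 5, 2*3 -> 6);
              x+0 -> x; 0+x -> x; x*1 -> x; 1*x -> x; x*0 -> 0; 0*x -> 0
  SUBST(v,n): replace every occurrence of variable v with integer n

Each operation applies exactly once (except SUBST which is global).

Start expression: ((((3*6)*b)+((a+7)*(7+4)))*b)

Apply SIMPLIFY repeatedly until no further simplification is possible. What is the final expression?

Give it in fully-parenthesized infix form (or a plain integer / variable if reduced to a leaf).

Answer: (((18*b)+((a+7)*11))*b)

Derivation:
Start: ((((3*6)*b)+((a+7)*(7+4)))*b)
Step 1: at LLL: (3*6) -> 18; overall: ((((3*6)*b)+((a+7)*(7+4)))*b) -> (((18*b)+((a+7)*(7+4)))*b)
Step 2: at LRR: (7+4) -> 11; overall: (((18*b)+((a+7)*(7+4)))*b) -> (((18*b)+((a+7)*11))*b)
Fixed point: (((18*b)+((a+7)*11))*b)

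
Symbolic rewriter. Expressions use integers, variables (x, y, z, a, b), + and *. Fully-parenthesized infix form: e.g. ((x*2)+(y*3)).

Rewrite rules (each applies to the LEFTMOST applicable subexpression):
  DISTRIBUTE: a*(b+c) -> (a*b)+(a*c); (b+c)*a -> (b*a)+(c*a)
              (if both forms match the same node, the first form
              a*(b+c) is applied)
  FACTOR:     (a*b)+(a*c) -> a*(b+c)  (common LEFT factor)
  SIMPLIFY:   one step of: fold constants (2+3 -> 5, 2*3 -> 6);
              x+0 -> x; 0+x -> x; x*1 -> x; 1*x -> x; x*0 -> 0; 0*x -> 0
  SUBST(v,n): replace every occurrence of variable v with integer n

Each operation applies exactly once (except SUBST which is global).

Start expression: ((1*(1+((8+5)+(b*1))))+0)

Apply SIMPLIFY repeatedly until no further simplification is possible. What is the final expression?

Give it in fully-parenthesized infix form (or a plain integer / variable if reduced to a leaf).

Start: ((1*(1+((8+5)+(b*1))))+0)
Step 1: at root: ((1*(1+((8+5)+(b*1))))+0) -> (1*(1+((8+5)+(b*1)))); overall: ((1*(1+((8+5)+(b*1))))+0) -> (1*(1+((8+5)+(b*1))))
Step 2: at root: (1*(1+((8+5)+(b*1)))) -> (1+((8+5)+(b*1))); overall: (1*(1+((8+5)+(b*1)))) -> (1+((8+5)+(b*1)))
Step 3: at RL: (8+5) -> 13; overall: (1+((8+5)+(b*1))) -> (1+(13+(b*1)))
Step 4: at RR: (b*1) -> b; overall: (1+(13+(b*1))) -> (1+(13+b))
Fixed point: (1+(13+b))

Answer: (1+(13+b))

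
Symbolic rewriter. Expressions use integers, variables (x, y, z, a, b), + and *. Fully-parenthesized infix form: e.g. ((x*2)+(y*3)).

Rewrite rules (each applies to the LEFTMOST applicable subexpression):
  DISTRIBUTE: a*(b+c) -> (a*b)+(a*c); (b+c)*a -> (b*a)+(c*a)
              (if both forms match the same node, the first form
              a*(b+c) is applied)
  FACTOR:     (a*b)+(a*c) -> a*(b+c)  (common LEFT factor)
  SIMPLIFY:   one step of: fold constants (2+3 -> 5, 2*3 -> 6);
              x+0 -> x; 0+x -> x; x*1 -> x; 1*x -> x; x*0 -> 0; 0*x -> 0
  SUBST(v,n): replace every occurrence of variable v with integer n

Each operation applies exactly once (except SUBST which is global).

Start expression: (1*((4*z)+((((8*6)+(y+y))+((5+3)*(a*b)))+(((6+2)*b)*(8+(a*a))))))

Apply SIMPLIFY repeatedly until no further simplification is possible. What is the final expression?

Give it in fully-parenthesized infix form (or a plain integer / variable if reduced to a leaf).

Start: (1*((4*z)+((((8*6)+(y+y))+((5+3)*(a*b)))+(((6+2)*b)*(8+(a*a))))))
Step 1: at root: (1*((4*z)+((((8*6)+(y+y))+((5+3)*(a*b)))+(((6+2)*b)*(8+(a*a)))))) -> ((4*z)+((((8*6)+(y+y))+((5+3)*(a*b)))+(((6+2)*b)*(8+(a*a))))); overall: (1*((4*z)+((((8*6)+(y+y))+((5+3)*(a*b)))+(((6+2)*b)*(8+(a*a)))))) -> ((4*z)+((((8*6)+(y+y))+((5+3)*(a*b)))+(((6+2)*b)*(8+(a*a)))))
Step 2: at RLLL: (8*6) -> 48; overall: ((4*z)+((((8*6)+(y+y))+((5+3)*(a*b)))+(((6+2)*b)*(8+(a*a))))) -> ((4*z)+(((48+(y+y))+((5+3)*(a*b)))+(((6+2)*b)*(8+(a*a)))))
Step 3: at RLRL: (5+3) -> 8; overall: ((4*z)+(((48+(y+y))+((5+3)*(a*b)))+(((6+2)*b)*(8+(a*a))))) -> ((4*z)+(((48+(y+y))+(8*(a*b)))+(((6+2)*b)*(8+(a*a)))))
Step 4: at RRLL: (6+2) -> 8; overall: ((4*z)+(((48+(y+y))+(8*(a*b)))+(((6+2)*b)*(8+(a*a))))) -> ((4*z)+(((48+(y+y))+(8*(a*b)))+((8*b)*(8+(a*a)))))
Fixed point: ((4*z)+(((48+(y+y))+(8*(a*b)))+((8*b)*(8+(a*a)))))

Answer: ((4*z)+(((48+(y+y))+(8*(a*b)))+((8*b)*(8+(a*a)))))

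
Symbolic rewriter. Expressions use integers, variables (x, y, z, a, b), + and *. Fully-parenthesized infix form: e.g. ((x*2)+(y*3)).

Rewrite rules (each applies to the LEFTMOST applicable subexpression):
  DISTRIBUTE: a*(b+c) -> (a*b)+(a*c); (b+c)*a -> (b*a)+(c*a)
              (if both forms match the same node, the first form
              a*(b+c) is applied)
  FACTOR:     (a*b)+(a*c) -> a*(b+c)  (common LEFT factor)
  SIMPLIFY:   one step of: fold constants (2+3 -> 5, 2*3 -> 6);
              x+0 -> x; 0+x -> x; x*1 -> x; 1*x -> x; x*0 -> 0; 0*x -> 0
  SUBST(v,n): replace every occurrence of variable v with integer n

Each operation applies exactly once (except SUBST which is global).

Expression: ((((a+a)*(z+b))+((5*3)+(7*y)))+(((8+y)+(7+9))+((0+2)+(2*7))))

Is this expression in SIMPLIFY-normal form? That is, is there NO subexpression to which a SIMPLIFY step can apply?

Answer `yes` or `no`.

Expression: ((((a+a)*(z+b))+((5*3)+(7*y)))+(((8+y)+(7+9))+((0+2)+(2*7))))
Scanning for simplifiable subexpressions (pre-order)...
  at root: ((((a+a)*(z+b))+((5*3)+(7*y)))+(((8+y)+(7+9))+((0+2)+(2*7)))) (not simplifiable)
  at L: (((a+a)*(z+b))+((5*3)+(7*y))) (not simplifiable)
  at LL: ((a+a)*(z+b)) (not simplifiable)
  at LLL: (a+a) (not simplifiable)
  at LLR: (z+b) (not simplifiable)
  at LR: ((5*3)+(7*y)) (not simplifiable)
  at LRL: (5*3) (SIMPLIFIABLE)
  at LRR: (7*y) (not simplifiable)
  at R: (((8+y)+(7+9))+((0+2)+(2*7))) (not simplifiable)
  at RL: ((8+y)+(7+9)) (not simplifiable)
  at RLL: (8+y) (not simplifiable)
  at RLR: (7+9) (SIMPLIFIABLE)
  at RR: ((0+2)+(2*7)) (not simplifiable)
  at RRL: (0+2) (SIMPLIFIABLE)
  at RRR: (2*7) (SIMPLIFIABLE)
Found simplifiable subexpr at path LRL: (5*3)
One SIMPLIFY step would give: ((((a+a)*(z+b))+(15+(7*y)))+(((8+y)+(7+9))+((0+2)+(2*7))))
-> NOT in normal form.

Answer: no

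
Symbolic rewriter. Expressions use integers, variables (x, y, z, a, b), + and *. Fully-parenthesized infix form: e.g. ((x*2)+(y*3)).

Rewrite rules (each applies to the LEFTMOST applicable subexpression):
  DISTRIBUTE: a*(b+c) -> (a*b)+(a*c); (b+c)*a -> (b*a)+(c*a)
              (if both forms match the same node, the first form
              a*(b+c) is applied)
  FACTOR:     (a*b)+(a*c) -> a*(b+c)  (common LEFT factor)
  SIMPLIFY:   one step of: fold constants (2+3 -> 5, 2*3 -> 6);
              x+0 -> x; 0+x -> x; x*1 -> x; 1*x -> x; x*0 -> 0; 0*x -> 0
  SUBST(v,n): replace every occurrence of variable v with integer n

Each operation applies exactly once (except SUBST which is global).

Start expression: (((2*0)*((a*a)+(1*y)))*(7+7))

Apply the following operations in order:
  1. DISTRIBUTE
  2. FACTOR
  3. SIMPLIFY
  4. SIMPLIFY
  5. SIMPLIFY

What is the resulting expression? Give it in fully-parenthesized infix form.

Start: (((2*0)*((a*a)+(1*y)))*(7+7))
Apply DISTRIBUTE at root (target: (((2*0)*((a*a)+(1*y)))*(7+7))): (((2*0)*((a*a)+(1*y)))*(7+7)) -> ((((2*0)*((a*a)+(1*y)))*7)+(((2*0)*((a*a)+(1*y)))*7))
Apply FACTOR at root (target: ((((2*0)*((a*a)+(1*y)))*7)+(((2*0)*((a*a)+(1*y)))*7))): ((((2*0)*((a*a)+(1*y)))*7)+(((2*0)*((a*a)+(1*y)))*7)) -> (((2*0)*((a*a)+(1*y)))*(7+7))
Apply SIMPLIFY at LL (target: (2*0)): (((2*0)*((a*a)+(1*y)))*(7+7)) -> ((0*((a*a)+(1*y)))*(7+7))
Apply SIMPLIFY at L (target: (0*((a*a)+(1*y)))): ((0*((a*a)+(1*y)))*(7+7)) -> (0*(7+7))
Apply SIMPLIFY at root (target: (0*(7+7))): (0*(7+7)) -> 0

Answer: 0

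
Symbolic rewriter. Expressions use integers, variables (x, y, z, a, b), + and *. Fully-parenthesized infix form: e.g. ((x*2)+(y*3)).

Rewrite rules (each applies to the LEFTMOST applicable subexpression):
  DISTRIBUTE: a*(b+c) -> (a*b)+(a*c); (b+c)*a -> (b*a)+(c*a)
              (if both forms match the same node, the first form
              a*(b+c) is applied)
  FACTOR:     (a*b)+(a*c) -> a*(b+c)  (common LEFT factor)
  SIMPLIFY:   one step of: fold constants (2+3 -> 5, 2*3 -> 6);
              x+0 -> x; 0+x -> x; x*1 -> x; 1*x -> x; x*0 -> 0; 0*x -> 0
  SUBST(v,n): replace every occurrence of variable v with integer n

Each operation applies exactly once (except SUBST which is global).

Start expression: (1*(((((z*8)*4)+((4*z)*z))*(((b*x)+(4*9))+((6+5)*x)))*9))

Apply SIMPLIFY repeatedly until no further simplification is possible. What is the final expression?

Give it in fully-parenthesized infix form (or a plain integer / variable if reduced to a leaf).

Start: (1*(((((z*8)*4)+((4*z)*z))*(((b*x)+(4*9))+((6+5)*x)))*9))
Step 1: at root: (1*(((((z*8)*4)+((4*z)*z))*(((b*x)+(4*9))+((6+5)*x)))*9)) -> (((((z*8)*4)+((4*z)*z))*(((b*x)+(4*9))+((6+5)*x)))*9); overall: (1*(((((z*8)*4)+((4*z)*z))*(((b*x)+(4*9))+((6+5)*x)))*9)) -> (((((z*8)*4)+((4*z)*z))*(((b*x)+(4*9))+((6+5)*x)))*9)
Step 2: at LRLR: (4*9) -> 36; overall: (((((z*8)*4)+((4*z)*z))*(((b*x)+(4*9))+((6+5)*x)))*9) -> (((((z*8)*4)+((4*z)*z))*(((b*x)+36)+((6+5)*x)))*9)
Step 3: at LRRL: (6+5) -> 11; overall: (((((z*8)*4)+((4*z)*z))*(((b*x)+36)+((6+5)*x)))*9) -> (((((z*8)*4)+((4*z)*z))*(((b*x)+36)+(11*x)))*9)
Fixed point: (((((z*8)*4)+((4*z)*z))*(((b*x)+36)+(11*x)))*9)

Answer: (((((z*8)*4)+((4*z)*z))*(((b*x)+36)+(11*x)))*9)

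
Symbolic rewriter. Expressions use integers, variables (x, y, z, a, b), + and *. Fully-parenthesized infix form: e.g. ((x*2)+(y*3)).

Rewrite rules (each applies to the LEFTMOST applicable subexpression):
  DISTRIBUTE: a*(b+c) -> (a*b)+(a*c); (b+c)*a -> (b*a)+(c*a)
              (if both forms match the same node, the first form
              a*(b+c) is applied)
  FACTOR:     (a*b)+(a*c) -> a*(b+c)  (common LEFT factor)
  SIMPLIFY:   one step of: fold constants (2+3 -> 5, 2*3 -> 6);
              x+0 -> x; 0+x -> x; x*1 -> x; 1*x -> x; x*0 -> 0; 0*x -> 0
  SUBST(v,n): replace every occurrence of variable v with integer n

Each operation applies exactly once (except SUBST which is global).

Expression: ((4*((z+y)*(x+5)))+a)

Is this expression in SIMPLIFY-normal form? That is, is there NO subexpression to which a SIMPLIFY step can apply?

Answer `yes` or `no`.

Expression: ((4*((z+y)*(x+5)))+a)
Scanning for simplifiable subexpressions (pre-order)...
  at root: ((4*((z+y)*(x+5)))+a) (not simplifiable)
  at L: (4*((z+y)*(x+5))) (not simplifiable)
  at LR: ((z+y)*(x+5)) (not simplifiable)
  at LRL: (z+y) (not simplifiable)
  at LRR: (x+5) (not simplifiable)
Result: no simplifiable subexpression found -> normal form.

Answer: yes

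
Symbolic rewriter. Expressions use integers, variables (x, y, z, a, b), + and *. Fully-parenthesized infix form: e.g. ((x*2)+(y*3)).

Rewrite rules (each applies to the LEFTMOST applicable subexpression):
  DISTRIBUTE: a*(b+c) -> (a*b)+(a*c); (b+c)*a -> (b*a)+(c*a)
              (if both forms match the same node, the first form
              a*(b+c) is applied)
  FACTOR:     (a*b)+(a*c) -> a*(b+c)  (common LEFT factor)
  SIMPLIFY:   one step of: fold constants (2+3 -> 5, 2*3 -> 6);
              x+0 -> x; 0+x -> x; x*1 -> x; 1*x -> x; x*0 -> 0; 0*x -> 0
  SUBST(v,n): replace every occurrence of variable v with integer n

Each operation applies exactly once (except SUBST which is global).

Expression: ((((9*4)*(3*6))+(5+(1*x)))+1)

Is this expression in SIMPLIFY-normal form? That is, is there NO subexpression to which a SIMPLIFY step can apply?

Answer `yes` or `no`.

Answer: no

Derivation:
Expression: ((((9*4)*(3*6))+(5+(1*x)))+1)
Scanning for simplifiable subexpressions (pre-order)...
  at root: ((((9*4)*(3*6))+(5+(1*x)))+1) (not simplifiable)
  at L: (((9*4)*(3*6))+(5+(1*x))) (not simplifiable)
  at LL: ((9*4)*(3*6)) (not simplifiable)
  at LLL: (9*4) (SIMPLIFIABLE)
  at LLR: (3*6) (SIMPLIFIABLE)
  at LR: (5+(1*x)) (not simplifiable)
  at LRR: (1*x) (SIMPLIFIABLE)
Found simplifiable subexpr at path LLL: (9*4)
One SIMPLIFY step would give: (((36*(3*6))+(5+(1*x)))+1)
-> NOT in normal form.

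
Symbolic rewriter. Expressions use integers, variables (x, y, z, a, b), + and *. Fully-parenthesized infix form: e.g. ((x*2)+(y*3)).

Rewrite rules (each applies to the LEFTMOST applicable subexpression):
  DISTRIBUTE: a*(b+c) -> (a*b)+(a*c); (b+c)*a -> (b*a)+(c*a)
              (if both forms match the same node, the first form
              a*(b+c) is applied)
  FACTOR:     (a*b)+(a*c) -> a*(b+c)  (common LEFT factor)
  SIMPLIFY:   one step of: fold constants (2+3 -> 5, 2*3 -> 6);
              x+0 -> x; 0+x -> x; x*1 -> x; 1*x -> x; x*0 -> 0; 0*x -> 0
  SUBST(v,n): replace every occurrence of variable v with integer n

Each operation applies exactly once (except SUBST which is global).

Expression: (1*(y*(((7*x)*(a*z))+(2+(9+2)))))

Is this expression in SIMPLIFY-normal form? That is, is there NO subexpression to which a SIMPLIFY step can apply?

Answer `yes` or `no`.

Answer: no

Derivation:
Expression: (1*(y*(((7*x)*(a*z))+(2+(9+2)))))
Scanning for simplifiable subexpressions (pre-order)...
  at root: (1*(y*(((7*x)*(a*z))+(2+(9+2))))) (SIMPLIFIABLE)
  at R: (y*(((7*x)*(a*z))+(2+(9+2)))) (not simplifiable)
  at RR: (((7*x)*(a*z))+(2+(9+2))) (not simplifiable)
  at RRL: ((7*x)*(a*z)) (not simplifiable)
  at RRLL: (7*x) (not simplifiable)
  at RRLR: (a*z) (not simplifiable)
  at RRR: (2+(9+2)) (not simplifiable)
  at RRRR: (9+2) (SIMPLIFIABLE)
Found simplifiable subexpr at path root: (1*(y*(((7*x)*(a*z))+(2+(9+2)))))
One SIMPLIFY step would give: (y*(((7*x)*(a*z))+(2+(9+2))))
-> NOT in normal form.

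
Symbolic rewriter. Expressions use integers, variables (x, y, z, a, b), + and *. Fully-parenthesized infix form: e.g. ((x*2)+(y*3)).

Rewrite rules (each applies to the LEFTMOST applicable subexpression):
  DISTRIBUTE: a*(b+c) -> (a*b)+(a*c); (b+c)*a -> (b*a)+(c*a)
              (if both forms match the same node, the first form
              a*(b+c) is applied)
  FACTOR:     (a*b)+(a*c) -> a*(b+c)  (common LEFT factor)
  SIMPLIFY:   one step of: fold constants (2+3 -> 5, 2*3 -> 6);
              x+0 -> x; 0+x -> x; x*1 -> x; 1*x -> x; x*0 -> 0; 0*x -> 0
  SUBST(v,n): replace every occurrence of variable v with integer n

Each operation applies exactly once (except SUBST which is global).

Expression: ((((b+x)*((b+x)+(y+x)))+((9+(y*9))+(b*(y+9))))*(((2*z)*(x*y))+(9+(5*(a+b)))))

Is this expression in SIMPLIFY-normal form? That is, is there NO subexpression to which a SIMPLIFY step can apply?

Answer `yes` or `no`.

Expression: ((((b+x)*((b+x)+(y+x)))+((9+(y*9))+(b*(y+9))))*(((2*z)*(x*y))+(9+(5*(a+b)))))
Scanning for simplifiable subexpressions (pre-order)...
  at root: ((((b+x)*((b+x)+(y+x)))+((9+(y*9))+(b*(y+9))))*(((2*z)*(x*y))+(9+(5*(a+b))))) (not simplifiable)
  at L: (((b+x)*((b+x)+(y+x)))+((9+(y*9))+(b*(y+9)))) (not simplifiable)
  at LL: ((b+x)*((b+x)+(y+x))) (not simplifiable)
  at LLL: (b+x) (not simplifiable)
  at LLR: ((b+x)+(y+x)) (not simplifiable)
  at LLRL: (b+x) (not simplifiable)
  at LLRR: (y+x) (not simplifiable)
  at LR: ((9+(y*9))+(b*(y+9))) (not simplifiable)
  at LRL: (9+(y*9)) (not simplifiable)
  at LRLR: (y*9) (not simplifiable)
  at LRR: (b*(y+9)) (not simplifiable)
  at LRRR: (y+9) (not simplifiable)
  at R: (((2*z)*(x*y))+(9+(5*(a+b)))) (not simplifiable)
  at RL: ((2*z)*(x*y)) (not simplifiable)
  at RLL: (2*z) (not simplifiable)
  at RLR: (x*y) (not simplifiable)
  at RR: (9+(5*(a+b))) (not simplifiable)
  at RRR: (5*(a+b)) (not simplifiable)
  at RRRR: (a+b) (not simplifiable)
Result: no simplifiable subexpression found -> normal form.

Answer: yes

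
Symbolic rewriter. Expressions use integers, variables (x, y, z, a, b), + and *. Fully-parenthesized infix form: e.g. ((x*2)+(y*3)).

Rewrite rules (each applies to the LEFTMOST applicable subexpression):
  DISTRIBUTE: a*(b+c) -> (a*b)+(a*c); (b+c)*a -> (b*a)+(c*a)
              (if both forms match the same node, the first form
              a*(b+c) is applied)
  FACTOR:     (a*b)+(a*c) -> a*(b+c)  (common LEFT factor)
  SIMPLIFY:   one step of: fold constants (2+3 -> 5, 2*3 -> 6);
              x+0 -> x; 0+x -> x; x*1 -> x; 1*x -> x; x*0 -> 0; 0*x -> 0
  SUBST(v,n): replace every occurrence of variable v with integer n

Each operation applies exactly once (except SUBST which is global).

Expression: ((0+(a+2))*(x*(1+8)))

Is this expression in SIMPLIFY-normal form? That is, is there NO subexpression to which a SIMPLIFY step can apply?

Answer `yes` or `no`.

Expression: ((0+(a+2))*(x*(1+8)))
Scanning for simplifiable subexpressions (pre-order)...
  at root: ((0+(a+2))*(x*(1+8))) (not simplifiable)
  at L: (0+(a+2)) (SIMPLIFIABLE)
  at LR: (a+2) (not simplifiable)
  at R: (x*(1+8)) (not simplifiable)
  at RR: (1+8) (SIMPLIFIABLE)
Found simplifiable subexpr at path L: (0+(a+2))
One SIMPLIFY step would give: ((a+2)*(x*(1+8)))
-> NOT in normal form.

Answer: no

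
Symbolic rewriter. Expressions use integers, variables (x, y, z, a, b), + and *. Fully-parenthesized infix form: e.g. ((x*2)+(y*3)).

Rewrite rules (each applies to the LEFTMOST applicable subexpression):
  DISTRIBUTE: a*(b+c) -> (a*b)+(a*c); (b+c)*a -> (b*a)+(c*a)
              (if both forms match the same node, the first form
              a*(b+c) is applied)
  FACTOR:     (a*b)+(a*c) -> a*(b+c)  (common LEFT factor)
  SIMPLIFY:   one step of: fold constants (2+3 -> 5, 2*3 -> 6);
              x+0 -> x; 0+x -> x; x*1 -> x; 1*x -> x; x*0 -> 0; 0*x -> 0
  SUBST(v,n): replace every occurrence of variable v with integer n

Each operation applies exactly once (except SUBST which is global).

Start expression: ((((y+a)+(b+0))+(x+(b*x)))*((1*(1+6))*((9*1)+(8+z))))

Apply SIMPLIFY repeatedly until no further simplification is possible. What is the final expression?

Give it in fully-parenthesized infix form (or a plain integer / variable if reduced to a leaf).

Answer: ((((y+a)+b)+(x+(b*x)))*(7*(9+(8+z))))

Derivation:
Start: ((((y+a)+(b+0))+(x+(b*x)))*((1*(1+6))*((9*1)+(8+z))))
Step 1: at LLR: (b+0) -> b; overall: ((((y+a)+(b+0))+(x+(b*x)))*((1*(1+6))*((9*1)+(8+z)))) -> ((((y+a)+b)+(x+(b*x)))*((1*(1+6))*((9*1)+(8+z))))
Step 2: at RL: (1*(1+6)) -> (1+6); overall: ((((y+a)+b)+(x+(b*x)))*((1*(1+6))*((9*1)+(8+z)))) -> ((((y+a)+b)+(x+(b*x)))*((1+6)*((9*1)+(8+z))))
Step 3: at RL: (1+6) -> 7; overall: ((((y+a)+b)+(x+(b*x)))*((1+6)*((9*1)+(8+z)))) -> ((((y+a)+b)+(x+(b*x)))*(7*((9*1)+(8+z))))
Step 4: at RRL: (9*1) -> 9; overall: ((((y+a)+b)+(x+(b*x)))*(7*((9*1)+(8+z)))) -> ((((y+a)+b)+(x+(b*x)))*(7*(9+(8+z))))
Fixed point: ((((y+a)+b)+(x+(b*x)))*(7*(9+(8+z))))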